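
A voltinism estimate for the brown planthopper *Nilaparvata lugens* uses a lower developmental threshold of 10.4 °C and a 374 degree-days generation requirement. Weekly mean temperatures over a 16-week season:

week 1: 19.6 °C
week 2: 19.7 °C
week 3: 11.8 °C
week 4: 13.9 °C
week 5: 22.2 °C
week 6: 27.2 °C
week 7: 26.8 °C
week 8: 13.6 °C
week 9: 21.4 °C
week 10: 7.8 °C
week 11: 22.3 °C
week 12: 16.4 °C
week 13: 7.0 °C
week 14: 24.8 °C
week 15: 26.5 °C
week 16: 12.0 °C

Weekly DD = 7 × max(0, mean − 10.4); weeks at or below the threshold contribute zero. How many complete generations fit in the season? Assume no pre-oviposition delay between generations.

Weekly DD (7 × max(0, T̄ − 10.4)): 64.4, 65.1, 9.8, 24.5, 82.6, 117.6, 114.8, 22.4, 77.0, 0.0, 83.3, 42.0, 0.0, 100.8, 112.7, 11.2.
Season total = 928.2 DD.
Complete generations = ⌊928.2 / 374⌋ = 2.

2 generations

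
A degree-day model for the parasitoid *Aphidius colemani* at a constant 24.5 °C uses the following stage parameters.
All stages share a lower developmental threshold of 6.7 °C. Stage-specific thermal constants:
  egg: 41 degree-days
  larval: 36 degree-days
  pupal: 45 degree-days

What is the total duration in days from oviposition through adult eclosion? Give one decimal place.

Daily accumulation at 24.5 °C = 24.5 − 6.7 = 17.8 DD/day.
Total K = 41 + 36 + 45 = 122 DD.
Total duration = 122 / 17.8 = 6.854 ≈ 6.9 days.

6.9 days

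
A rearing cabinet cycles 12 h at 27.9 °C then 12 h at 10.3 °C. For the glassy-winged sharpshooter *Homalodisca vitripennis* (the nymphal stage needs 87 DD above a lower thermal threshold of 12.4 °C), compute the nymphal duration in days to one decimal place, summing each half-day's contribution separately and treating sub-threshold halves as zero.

Day half: max(0, 27.9 − 12.4) × 0.5 = 15.5 × 0.5 = 7.75 DD.
Night half: max(0, 10.3 − 12.4) × 0.5 = 0.0 × 0.5 = 0.00 DD.
Per 24 h: 7.75 DD/day.
Duration = 87 / 7.75 = 11.226 ≈ 11.2 days.

11.2 days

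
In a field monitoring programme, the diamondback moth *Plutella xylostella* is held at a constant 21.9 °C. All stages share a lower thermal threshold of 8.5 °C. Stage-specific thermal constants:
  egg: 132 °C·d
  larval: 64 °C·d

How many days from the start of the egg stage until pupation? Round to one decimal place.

14.6 days

Daily accumulation at 21.9 °C = 21.9 − 8.5 = 13.4 DD/day.
Total K = 132 + 64 = 196 DD.
Total duration = 196 / 13.4 = 14.627 ≈ 14.6 days.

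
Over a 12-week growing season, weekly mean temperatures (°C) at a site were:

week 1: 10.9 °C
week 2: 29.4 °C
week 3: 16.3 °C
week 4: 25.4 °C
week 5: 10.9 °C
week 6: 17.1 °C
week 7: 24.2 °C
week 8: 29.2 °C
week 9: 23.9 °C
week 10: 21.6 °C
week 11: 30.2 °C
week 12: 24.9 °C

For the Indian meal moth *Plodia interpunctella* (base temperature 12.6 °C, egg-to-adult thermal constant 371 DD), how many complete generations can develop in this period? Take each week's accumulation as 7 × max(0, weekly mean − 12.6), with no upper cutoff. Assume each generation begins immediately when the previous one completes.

Weekly DD (7 × max(0, T̄ − 12.6)): 0.0, 117.6, 25.9, 89.6, 0.0, 31.5, 81.2, 116.2, 79.1, 63.0, 123.2, 86.1.
Season total = 813.4 DD.
Complete generations = ⌊813.4 / 371⌋ = 2.

2 generations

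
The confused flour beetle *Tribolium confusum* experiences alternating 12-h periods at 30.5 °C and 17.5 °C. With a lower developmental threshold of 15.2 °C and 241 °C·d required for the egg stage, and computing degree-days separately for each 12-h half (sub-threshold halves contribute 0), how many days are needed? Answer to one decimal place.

27.4 days

Day half: max(0, 30.5 − 15.2) × 0.5 = 15.3 × 0.5 = 7.65 DD.
Night half: max(0, 17.5 − 15.2) × 0.5 = 2.3 × 0.5 = 1.15 DD.
Per 24 h: 8.80 DD/day.
Duration = 241 / 8.80 = 27.386 ≈ 27.4 days.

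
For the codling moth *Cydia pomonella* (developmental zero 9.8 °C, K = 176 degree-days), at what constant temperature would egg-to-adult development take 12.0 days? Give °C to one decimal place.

24.5 °C

Required daily accumulation = 176 / 12.0 = 14.667 DD/day.
T = T_base + 14.667 = 9.8 + 14.667 = 24.467 ≈ 24.5 °C.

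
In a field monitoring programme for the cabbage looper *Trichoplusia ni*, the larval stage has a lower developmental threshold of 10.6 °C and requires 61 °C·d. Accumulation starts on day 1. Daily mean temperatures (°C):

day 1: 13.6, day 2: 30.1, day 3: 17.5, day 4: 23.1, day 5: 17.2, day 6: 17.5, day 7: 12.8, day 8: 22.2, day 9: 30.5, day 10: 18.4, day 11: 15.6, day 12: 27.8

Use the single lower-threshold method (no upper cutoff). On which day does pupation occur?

Daily DD above 10.6 °C: 3.0, 19.5, 6.9, 12.5, 6.6, 6.9, 2.2, 11.6, 19.9, 7.8, 5.0, 17.2.
Cumulative: 3.0, 22.5, 29.4, 41.9, 48.5, 55.4, 57.6, 69.2, 89.1, 96.9, 101.9, 119.1.
The total first reaches 61 DD on day 8.

day 8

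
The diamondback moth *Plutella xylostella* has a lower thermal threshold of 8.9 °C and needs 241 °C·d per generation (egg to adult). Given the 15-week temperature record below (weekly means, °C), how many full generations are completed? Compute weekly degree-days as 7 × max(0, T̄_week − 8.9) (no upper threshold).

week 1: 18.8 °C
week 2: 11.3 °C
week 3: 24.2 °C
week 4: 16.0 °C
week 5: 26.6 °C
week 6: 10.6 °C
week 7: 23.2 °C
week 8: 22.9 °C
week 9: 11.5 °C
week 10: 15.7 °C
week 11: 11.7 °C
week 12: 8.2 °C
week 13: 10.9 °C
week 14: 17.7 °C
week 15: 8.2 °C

Weekly DD (7 × max(0, T̄ − 8.9)): 69.3, 16.8, 107.1, 49.7, 123.9, 11.9, 100.1, 98.0, 18.2, 47.6, 19.6, 0.0, 14.0, 61.6, 0.0.
Season total = 737.8 DD.
Complete generations = ⌊737.8 / 241⌋ = 3.

3 generations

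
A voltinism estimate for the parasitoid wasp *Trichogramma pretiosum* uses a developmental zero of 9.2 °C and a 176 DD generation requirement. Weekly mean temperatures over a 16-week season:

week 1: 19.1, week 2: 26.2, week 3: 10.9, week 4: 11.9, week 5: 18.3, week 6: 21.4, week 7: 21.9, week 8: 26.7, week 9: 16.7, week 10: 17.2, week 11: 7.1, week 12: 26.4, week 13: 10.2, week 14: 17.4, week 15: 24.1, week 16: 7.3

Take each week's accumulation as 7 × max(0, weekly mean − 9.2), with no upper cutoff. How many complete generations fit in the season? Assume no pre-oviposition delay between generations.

Weekly DD (7 × max(0, T̄ − 9.2)): 69.3, 119.0, 11.9, 18.9, 63.7, 85.4, 88.9, 122.5, 52.5, 56.0, 0.0, 120.4, 7.0, 57.4, 104.3, 0.0.
Season total = 977.2 DD.
Complete generations = ⌊977.2 / 176⌋ = 5.

5 generations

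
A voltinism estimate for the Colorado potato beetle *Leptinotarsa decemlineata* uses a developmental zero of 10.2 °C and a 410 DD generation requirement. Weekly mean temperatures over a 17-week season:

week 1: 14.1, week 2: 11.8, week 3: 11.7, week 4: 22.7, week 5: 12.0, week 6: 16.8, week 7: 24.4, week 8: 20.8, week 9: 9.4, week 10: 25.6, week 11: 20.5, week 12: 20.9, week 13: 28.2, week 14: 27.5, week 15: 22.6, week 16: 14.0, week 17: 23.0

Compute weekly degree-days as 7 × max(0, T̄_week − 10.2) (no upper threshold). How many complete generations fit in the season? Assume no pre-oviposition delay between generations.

2 generations

Weekly DD (7 × max(0, T̄ − 10.2)): 27.3, 11.2, 10.5, 87.5, 12.6, 46.2, 99.4, 74.2, 0.0, 107.8, 72.1, 74.9, 126.0, 121.1, 86.8, 26.6, 89.6.
Season total = 1073.8 DD.
Complete generations = ⌊1073.8 / 410⌋ = 2.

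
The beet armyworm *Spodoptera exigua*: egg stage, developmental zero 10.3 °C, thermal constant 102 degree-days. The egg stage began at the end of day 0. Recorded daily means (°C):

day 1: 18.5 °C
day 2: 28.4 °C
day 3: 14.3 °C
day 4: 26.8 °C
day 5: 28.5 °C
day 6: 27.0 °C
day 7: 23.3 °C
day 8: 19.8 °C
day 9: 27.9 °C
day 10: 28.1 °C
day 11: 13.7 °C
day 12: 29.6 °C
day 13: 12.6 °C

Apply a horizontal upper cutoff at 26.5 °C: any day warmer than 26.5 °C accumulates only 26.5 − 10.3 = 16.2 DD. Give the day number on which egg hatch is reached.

day 9

Daily DD above 10.3 °C (capped at 16.2): 8.2, 16.2, 4.0, 16.2, 16.2, 16.2, 13.0, 9.5, 16.2, 16.2, 3.4, 16.2, 2.3.
Cumulative: 8.2, 24.4, 28.4, 44.6, 60.8, 77.0, 90.0, 99.5, 115.7, 131.9, 135.3, 151.5, 153.8.
The total first reaches 102 DD on day 9.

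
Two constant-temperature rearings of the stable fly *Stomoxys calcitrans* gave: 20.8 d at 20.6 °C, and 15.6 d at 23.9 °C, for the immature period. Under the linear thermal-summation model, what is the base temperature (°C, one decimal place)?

10.7 °C

Equal thermal constants: D₁(T₁ − T_b) = D₂(T₂ − T_b).
20.8·(20.6 − T_b) = 15.6·(23.9 − T_b)
T_b = (20.8·20.6 − 15.6·23.9) / (20.8 − 15.6) = 55.64 / 5.2 = 10.700 °C ≈ 10.7 °C.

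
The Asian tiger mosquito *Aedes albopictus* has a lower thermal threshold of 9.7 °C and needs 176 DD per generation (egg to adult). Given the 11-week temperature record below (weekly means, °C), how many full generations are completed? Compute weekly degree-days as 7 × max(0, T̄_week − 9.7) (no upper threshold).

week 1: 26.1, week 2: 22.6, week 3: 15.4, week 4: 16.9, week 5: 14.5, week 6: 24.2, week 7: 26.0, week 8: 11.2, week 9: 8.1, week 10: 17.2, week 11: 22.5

3 generations

Weekly DD (7 × max(0, T̄ − 9.7)): 114.8, 90.3, 39.9, 50.4, 33.6, 101.5, 114.1, 10.5, 0.0, 52.5, 89.6.
Season total = 697.2 DD.
Complete generations = ⌊697.2 / 176⌋ = 3.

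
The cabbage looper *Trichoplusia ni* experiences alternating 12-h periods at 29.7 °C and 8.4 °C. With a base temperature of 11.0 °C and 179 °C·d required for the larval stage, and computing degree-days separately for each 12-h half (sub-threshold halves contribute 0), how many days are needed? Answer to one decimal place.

Day half: max(0, 29.7 − 11.0) × 0.5 = 18.7 × 0.5 = 9.35 DD.
Night half: max(0, 8.4 − 11.0) × 0.5 = 0.0 × 0.5 = 0.00 DD.
Per 24 h: 9.35 DD/day.
Duration = 179 / 9.35 = 19.144 ≈ 19.1 days.

19.1 days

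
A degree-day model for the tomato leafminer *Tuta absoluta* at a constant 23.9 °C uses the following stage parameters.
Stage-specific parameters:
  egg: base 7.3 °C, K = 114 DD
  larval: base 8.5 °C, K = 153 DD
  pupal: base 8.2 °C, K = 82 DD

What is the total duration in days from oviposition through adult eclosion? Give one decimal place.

egg: 114 / (23.9 − 7.3) = 114 / 16.6 = 6.867 d.
larval: 153 / (23.9 − 8.5) = 153 / 15.4 = 9.935 d.
pupal: 82 / (23.9 − 8.2) = 82 / 15.7 = 5.223 d.
Sum = 22.025 ≈ 22.0 days.

22.0 days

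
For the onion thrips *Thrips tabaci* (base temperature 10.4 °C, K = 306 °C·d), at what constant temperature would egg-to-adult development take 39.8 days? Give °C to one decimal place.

18.1 °C

Required daily accumulation = 306 / 39.8 = 7.688 DD/day.
T = T_base + 7.688 = 10.4 + 7.688 = 18.088 ≈ 18.1 °C.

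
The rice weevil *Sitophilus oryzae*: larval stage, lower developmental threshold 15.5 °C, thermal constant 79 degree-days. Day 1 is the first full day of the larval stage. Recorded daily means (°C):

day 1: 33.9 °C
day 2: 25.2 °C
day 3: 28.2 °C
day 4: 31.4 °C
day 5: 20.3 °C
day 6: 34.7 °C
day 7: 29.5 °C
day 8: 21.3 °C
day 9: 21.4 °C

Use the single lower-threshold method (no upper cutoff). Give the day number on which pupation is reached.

day 6

Daily DD above 15.5 °C: 18.4, 9.7, 12.7, 15.9, 4.8, 19.2, 14.0, 5.8, 5.9.
Cumulative: 18.4, 28.1, 40.8, 56.7, 61.5, 80.7, 94.7, 100.5, 106.4.
The total first reaches 79 DD on day 6.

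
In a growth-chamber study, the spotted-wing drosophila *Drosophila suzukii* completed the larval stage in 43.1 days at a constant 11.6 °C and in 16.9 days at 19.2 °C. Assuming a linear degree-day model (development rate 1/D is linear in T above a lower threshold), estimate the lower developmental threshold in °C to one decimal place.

Under the model K = D·(T − T_b), so D₁·(T₁ − T_b) = D₂·(T₂ − T_b).
43.1·(11.6 − T_b) = 16.9·(19.2 − T_b)
T_b = (43.1·11.6 − 16.9·19.2) / (43.1 − 16.9) = 175.48 / 26.2 = 6.698 °C ≈ 6.7 °C.

6.7 °C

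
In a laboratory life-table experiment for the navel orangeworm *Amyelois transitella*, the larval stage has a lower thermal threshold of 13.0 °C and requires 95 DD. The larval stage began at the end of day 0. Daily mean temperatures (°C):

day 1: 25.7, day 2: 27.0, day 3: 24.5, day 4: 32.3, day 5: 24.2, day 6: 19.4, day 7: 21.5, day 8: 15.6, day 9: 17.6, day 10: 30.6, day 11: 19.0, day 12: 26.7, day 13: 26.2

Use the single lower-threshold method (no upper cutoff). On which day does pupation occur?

Daily DD above 13.0 °C: 12.7, 14.0, 11.5, 19.3, 11.2, 6.4, 8.5, 2.6, 4.6, 17.6, 6.0, 13.7, 13.2.
Cumulative: 12.7, 26.7, 38.2, 57.5, 68.7, 75.1, 83.6, 86.2, 90.8, 108.4, 114.4, 128.1, 141.3.
The total first reaches 95 DD on day 10.

day 10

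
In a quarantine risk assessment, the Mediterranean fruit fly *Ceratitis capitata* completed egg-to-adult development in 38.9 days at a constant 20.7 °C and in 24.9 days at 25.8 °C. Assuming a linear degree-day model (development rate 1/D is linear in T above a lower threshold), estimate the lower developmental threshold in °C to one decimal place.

Linear rate model ⇒ the product D·(T − T_b) is constant across temperatures.
38.9·(20.7 − T_b) = 24.9·(25.8 − T_b)
T_b = (38.9·20.7 − 24.9·25.8) / (38.9 − 24.9) = 162.81 / 14.0 = 11.629 °C ≈ 11.6 °C.

11.6 °C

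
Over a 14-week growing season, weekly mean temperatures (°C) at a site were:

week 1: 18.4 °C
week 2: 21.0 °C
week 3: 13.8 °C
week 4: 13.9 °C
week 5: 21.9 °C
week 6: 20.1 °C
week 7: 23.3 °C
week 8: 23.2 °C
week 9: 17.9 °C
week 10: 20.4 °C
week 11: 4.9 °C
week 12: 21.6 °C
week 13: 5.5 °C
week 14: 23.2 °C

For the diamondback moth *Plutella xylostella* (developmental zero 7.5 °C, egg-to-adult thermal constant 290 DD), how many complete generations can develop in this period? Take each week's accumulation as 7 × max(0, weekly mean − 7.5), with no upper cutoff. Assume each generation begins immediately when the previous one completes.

3 generations

Weekly DD (7 × max(0, T̄ − 7.5)): 76.3, 94.5, 44.1, 44.8, 100.8, 88.2, 110.6, 109.9, 72.8, 90.3, 0.0, 98.7, 0.0, 109.9.
Season total = 1040.9 DD.
Complete generations = ⌊1040.9 / 290⌋ = 3.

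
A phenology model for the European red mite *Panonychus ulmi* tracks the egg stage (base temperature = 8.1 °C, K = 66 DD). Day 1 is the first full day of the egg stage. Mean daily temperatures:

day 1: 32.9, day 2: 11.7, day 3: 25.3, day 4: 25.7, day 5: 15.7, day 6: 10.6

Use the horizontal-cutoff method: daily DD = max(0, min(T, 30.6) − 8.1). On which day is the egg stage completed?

day 5

Daily DD above 8.1 °C (capped at 22.5): 22.5, 3.6, 17.2, 17.6, 7.6, 2.5.
Cumulative: 22.5, 26.1, 43.3, 60.9, 68.5, 71.0.
The total first reaches 66 DD on day 5.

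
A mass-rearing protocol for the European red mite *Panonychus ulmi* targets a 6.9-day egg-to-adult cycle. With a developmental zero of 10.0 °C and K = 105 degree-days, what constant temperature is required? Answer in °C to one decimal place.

25.2 °C

Required daily accumulation = 105 / 6.9 = 15.217 DD/day.
T = T_base + 15.217 = 10.0 + 15.217 = 25.217 ≈ 25.2 °C.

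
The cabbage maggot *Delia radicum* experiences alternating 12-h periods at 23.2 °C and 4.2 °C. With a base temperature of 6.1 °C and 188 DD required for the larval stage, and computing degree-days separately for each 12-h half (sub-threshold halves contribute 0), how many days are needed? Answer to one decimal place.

22.0 days

Day half: max(0, 23.2 − 6.1) × 0.5 = 17.1 × 0.5 = 8.55 DD.
Night half: max(0, 4.2 − 6.1) × 0.5 = 0.0 × 0.5 = 0.00 DD.
Per 24 h: 8.55 DD/day.
Duration = 188 / 8.55 = 21.988 ≈ 22.0 days.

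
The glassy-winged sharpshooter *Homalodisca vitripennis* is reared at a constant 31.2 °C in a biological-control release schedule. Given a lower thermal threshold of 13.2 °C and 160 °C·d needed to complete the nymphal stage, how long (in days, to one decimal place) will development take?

Daily accumulation = 31.2 − 13.2 = 18.0 DD/day.
Duration = 160 / 18.0 = 8.889 ≈ 8.9 days.

8.9 days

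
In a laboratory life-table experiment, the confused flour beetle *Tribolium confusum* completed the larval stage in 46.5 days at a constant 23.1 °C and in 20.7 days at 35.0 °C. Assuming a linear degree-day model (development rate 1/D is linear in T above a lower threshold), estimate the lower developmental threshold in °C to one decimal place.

13.6 °C

Linear rate model ⇒ the product D·(T − T_b) is constant across temperatures.
46.5·(23.1 − T_b) = 20.7·(35.0 − T_b)
T_b = (46.5·23.1 − 20.7·35.0) / (46.5 − 20.7) = 349.65 / 25.8 = 13.552 °C ≈ 13.6 °C.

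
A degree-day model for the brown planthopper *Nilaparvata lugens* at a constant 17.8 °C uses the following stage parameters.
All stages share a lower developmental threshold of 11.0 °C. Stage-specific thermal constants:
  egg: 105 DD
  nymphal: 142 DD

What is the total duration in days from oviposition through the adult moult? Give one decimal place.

Daily accumulation at 17.8 °C = 17.8 − 11.0 = 6.8 DD/day.
Total K = 105 + 142 = 247 DD.
Total duration = 247 / 6.8 = 36.324 ≈ 36.3 days.

36.3 days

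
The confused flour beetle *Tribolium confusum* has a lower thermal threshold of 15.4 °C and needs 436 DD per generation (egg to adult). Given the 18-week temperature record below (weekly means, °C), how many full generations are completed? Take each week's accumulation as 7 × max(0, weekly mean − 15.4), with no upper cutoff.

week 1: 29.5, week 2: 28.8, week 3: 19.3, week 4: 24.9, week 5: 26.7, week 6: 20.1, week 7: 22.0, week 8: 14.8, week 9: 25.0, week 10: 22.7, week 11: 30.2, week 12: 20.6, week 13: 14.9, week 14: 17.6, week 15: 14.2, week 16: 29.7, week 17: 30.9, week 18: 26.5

2 generations

Weekly DD (7 × max(0, T̄ − 15.4)): 98.7, 93.8, 27.3, 66.5, 79.1, 32.9, 46.2, 0.0, 67.2, 51.1, 103.6, 36.4, 0.0, 15.4, 0.0, 100.1, 108.5, 77.7.
Season total = 1004.5 DD.
Complete generations = ⌊1004.5 / 436⌋ = 2.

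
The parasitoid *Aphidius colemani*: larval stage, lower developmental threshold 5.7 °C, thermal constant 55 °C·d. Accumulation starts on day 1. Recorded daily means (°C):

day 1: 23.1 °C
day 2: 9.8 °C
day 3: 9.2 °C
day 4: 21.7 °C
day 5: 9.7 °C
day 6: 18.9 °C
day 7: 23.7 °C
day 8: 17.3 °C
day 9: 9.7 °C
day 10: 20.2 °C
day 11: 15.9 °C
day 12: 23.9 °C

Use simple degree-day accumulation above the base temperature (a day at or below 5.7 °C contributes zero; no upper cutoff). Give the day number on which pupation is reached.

day 6

Daily DD above 5.7 °C: 17.4, 4.1, 3.5, 16.0, 4.0, 13.2, 18.0, 11.6, 4.0, 14.5, 10.2, 18.2.
Cumulative: 17.4, 21.5, 25.0, 41.0, 45.0, 58.2, 76.2, 87.8, 91.8, 106.3, 116.5, 134.7.
The total first reaches 55 DD on day 6.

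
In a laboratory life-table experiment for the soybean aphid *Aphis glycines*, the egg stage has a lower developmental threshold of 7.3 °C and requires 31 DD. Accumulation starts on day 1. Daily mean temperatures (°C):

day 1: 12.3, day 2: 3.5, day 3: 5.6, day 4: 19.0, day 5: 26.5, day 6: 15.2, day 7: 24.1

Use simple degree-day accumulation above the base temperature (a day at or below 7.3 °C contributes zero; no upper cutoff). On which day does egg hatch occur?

Daily DD above 7.3 °C: 5.0, 0.0, 0.0, 11.7, 19.2, 7.9, 16.8.
Cumulative: 5.0, 5.0, 5.0, 16.7, 35.9, 43.8, 60.6.
The total first reaches 31 DD on day 5.

day 5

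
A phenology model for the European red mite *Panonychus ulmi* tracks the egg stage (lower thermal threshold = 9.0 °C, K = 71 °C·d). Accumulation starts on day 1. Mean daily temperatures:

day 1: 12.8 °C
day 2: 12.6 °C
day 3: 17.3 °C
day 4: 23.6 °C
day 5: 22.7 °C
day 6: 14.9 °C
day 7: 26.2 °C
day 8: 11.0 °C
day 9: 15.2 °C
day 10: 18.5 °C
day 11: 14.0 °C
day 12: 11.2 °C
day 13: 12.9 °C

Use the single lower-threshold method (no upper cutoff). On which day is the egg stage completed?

Daily DD above 9.0 °C: 3.8, 3.6, 8.3, 14.6, 13.7, 5.9, 17.2, 2.0, 6.2, 9.5, 5.0, 2.2, 3.9.
Cumulative: 3.8, 7.4, 15.7, 30.3, 44.0, 49.9, 67.1, 69.1, 75.3, 84.8, 89.8, 92.0, 95.9.
The total first reaches 71 DD on day 9.

day 9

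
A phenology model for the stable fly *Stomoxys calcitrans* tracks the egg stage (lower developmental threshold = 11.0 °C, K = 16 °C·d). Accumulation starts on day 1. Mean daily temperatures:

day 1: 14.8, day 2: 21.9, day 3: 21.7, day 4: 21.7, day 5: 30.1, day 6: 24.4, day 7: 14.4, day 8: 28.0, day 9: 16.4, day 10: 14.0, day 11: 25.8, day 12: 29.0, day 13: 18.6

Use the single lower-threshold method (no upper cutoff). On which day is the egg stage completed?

Daily DD above 11.0 °C: 3.8, 10.9, 10.7, 10.7, 19.1, 13.4, 3.4, 17.0, 5.4, 3.0, 14.8, 18.0, 7.6.
Cumulative: 3.8, 14.7, 25.4, 36.1, 55.2, 68.6, 72.0, 89.0, 94.4, 97.4, 112.2, 130.2, 137.8.
The total first reaches 16 DD on day 3.

day 3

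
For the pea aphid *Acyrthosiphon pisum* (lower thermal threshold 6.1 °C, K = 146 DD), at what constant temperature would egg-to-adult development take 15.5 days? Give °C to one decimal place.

Required daily accumulation = 146 / 15.5 = 9.419 DD/day.
T = T_base + 9.419 = 6.1 + 9.419 = 15.519 ≈ 15.5 °C.

15.5 °C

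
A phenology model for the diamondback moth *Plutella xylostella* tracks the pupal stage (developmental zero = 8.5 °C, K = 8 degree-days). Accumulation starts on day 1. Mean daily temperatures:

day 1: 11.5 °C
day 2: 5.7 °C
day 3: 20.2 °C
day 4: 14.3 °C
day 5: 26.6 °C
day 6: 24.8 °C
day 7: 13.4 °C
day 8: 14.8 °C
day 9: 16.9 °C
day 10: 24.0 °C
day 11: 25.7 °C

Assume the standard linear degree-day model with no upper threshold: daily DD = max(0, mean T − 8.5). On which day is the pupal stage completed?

Daily DD above 8.5 °C: 3.0, 0.0, 11.7, 5.8, 18.1, 16.3, 4.9, 6.3, 8.4, 15.5, 17.2.
Cumulative: 3.0, 3.0, 14.7, 20.5, 38.6, 54.9, 59.8, 66.1, 74.5, 90.0, 107.2.
The total first reaches 8 DD on day 3.

day 3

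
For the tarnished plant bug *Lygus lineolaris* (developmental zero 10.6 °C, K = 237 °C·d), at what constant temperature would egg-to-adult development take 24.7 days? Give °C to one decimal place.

20.2 °C

Required daily accumulation = 237 / 24.7 = 9.595 DD/day.
T = T_base + 9.595 = 10.6 + 9.595 = 20.195 ≈ 20.2 °C.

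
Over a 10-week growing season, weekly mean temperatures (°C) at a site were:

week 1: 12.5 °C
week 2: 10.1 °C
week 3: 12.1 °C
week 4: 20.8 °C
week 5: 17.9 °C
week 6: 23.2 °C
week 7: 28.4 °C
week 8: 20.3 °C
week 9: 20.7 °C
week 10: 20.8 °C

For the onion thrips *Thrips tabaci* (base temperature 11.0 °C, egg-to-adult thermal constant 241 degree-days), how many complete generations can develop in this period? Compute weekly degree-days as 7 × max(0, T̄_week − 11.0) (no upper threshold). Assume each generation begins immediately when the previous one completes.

Weekly DD (7 × max(0, T̄ − 11.0)): 10.5, 0.0, 7.7, 68.6, 48.3, 85.4, 121.8, 65.1, 67.9, 68.6.
Season total = 543.9 DD.
Complete generations = ⌊543.9 / 241⌋ = 2.

2 generations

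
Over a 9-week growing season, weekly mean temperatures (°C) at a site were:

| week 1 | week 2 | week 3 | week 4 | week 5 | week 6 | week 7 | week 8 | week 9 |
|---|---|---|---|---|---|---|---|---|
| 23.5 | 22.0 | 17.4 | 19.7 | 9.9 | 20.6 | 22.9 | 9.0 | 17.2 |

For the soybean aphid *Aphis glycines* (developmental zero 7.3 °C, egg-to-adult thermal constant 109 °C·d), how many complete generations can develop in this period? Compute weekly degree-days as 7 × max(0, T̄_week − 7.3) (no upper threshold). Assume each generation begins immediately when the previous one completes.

6 generations

Weekly DD (7 × max(0, T̄ − 7.3)): 113.4, 102.9, 70.7, 86.8, 18.2, 93.1, 109.2, 11.9, 69.3.
Season total = 675.5 DD.
Complete generations = ⌊675.5 / 109⌋ = 6.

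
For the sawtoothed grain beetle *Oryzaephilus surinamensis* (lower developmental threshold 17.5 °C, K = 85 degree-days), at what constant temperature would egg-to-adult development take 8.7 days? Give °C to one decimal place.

Required daily accumulation = 85 / 8.7 = 9.770 DD/day.
T = T_base + 9.770 = 17.5 + 9.770 = 27.270 ≈ 27.3 °C.

27.3 °C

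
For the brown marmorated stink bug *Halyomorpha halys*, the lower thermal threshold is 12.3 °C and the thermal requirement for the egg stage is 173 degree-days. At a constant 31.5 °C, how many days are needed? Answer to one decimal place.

9.0 days

Daily accumulation = 31.5 − 12.3 = 19.2 DD/day.
Duration = 173 / 19.2 = 9.010 ≈ 9.0 days.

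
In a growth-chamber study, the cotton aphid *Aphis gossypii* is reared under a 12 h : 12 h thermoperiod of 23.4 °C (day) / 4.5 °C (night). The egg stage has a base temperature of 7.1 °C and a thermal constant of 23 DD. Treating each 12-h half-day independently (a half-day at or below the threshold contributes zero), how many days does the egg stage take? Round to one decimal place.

2.8 days

Day half: max(0, 23.4 − 7.1) × 0.5 = 16.3 × 0.5 = 8.15 DD.
Night half: max(0, 4.5 − 7.1) × 0.5 = 0.0 × 0.5 = 0.00 DD.
Per 24 h: 8.15 DD/day.
Duration = 23 / 8.15 = 2.822 ≈ 2.8 days.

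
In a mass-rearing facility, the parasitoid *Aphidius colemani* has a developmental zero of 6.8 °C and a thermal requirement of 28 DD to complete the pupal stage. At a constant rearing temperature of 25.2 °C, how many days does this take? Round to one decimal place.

Daily accumulation = 25.2 − 6.8 = 18.4 DD/day.
Duration = 28 / 18.4 = 1.522 ≈ 1.5 days.

1.5 days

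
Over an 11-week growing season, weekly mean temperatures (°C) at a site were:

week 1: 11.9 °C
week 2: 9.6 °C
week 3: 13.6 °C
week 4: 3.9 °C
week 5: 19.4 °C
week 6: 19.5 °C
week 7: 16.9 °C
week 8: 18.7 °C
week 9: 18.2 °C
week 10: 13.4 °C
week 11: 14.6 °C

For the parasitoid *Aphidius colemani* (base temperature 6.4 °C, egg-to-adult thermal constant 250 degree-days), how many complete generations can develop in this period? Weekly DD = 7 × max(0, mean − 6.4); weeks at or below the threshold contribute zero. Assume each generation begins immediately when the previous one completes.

Weekly DD (7 × max(0, T̄ − 6.4)): 38.5, 22.4, 50.4, 0.0, 91.0, 91.7, 73.5, 86.1, 82.6, 49.0, 57.4.
Season total = 642.6 DD.
Complete generations = ⌊642.6 / 250⌋ = 2.

2 generations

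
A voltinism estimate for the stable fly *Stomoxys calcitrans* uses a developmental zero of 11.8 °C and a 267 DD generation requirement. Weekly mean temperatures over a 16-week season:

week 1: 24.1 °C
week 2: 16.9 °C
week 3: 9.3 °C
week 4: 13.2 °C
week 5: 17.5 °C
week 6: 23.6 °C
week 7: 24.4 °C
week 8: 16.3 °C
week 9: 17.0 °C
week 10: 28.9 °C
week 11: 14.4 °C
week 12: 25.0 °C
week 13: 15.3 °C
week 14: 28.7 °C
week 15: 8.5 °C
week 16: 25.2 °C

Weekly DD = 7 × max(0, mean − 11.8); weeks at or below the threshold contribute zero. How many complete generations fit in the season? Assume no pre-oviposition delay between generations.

3 generations

Weekly DD (7 × max(0, T̄ − 11.8)): 86.1, 35.7, 0.0, 9.8, 39.9, 82.6, 88.2, 31.5, 36.4, 119.7, 18.2, 92.4, 24.5, 118.3, 0.0, 93.8.
Season total = 877.1 DD.
Complete generations = ⌊877.1 / 267⌋ = 3.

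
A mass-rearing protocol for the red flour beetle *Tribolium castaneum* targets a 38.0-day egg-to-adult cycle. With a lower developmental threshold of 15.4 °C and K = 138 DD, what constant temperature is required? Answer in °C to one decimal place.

Required daily accumulation = 138 / 38.0 = 3.632 DD/day.
T = T_base + 3.632 = 15.4 + 3.632 = 19.032 ≈ 19.0 °C.

19.0 °C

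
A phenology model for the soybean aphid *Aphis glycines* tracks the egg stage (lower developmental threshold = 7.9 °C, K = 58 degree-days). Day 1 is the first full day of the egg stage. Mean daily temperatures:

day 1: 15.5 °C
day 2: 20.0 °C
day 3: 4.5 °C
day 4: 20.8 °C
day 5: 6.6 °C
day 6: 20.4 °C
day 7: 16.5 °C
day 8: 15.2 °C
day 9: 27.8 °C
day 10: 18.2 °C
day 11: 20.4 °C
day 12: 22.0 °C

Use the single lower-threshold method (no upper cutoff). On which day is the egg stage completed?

Daily DD above 7.9 °C: 7.6, 12.1, 0.0, 12.9, 0.0, 12.5, 8.6, 7.3, 19.9, 10.3, 12.5, 14.1.
Cumulative: 7.6, 19.7, 19.7, 32.6, 32.6, 45.1, 53.7, 61.0, 80.9, 91.2, 103.7, 117.8.
The total first reaches 58 DD on day 8.

day 8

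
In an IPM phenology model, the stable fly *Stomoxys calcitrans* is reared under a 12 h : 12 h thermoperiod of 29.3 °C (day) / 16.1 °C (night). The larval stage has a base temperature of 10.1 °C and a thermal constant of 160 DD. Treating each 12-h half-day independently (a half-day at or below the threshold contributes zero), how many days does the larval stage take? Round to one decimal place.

12.7 days

Day half: max(0, 29.3 − 10.1) × 0.5 = 19.2 × 0.5 = 9.60 DD.
Night half: max(0, 16.1 − 10.1) × 0.5 = 6.0 × 0.5 = 3.00 DD.
Per 24 h: 12.60 DD/day.
Duration = 160 / 12.60 = 12.698 ≈ 12.7 days.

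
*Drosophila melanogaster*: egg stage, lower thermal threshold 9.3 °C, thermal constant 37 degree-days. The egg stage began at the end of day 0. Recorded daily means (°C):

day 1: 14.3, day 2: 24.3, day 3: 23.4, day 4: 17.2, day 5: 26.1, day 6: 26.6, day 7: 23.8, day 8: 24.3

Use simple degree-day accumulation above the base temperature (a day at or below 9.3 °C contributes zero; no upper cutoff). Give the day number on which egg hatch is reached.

Daily DD above 9.3 °C: 5.0, 15.0, 14.1, 7.9, 16.8, 17.3, 14.5, 15.0.
Cumulative: 5.0, 20.0, 34.1, 42.0, 58.8, 76.1, 90.6, 105.6.
The total first reaches 37 DD on day 4.

day 4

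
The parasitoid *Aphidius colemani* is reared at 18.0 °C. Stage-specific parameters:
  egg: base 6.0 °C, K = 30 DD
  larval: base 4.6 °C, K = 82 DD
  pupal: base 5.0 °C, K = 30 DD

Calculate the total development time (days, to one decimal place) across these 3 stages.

10.9 days

egg: 30 / (18.0 − 6.0) = 30 / 12.0 = 2.500 d.
larval: 82 / (18.0 − 4.6) = 82 / 13.4 = 6.119 d.
pupal: 30 / (18.0 − 5.0) = 30 / 13.0 = 2.308 d.
Sum = 10.927 ≈ 10.9 days.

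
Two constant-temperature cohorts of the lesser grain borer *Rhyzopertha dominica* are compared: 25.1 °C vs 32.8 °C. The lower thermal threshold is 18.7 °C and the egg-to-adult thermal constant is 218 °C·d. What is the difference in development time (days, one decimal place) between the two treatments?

18.6 days

At 25.1 °C: 218 / (25.1 − 18.7) = 218 / 6.4 = 34.062 d.
At 32.8 °C: 218 / (32.8 − 18.7) = 218 / 14.1 = 15.461 d.
Difference = |34.062 − 15.461| = 18.602 ≈ 18.6 days.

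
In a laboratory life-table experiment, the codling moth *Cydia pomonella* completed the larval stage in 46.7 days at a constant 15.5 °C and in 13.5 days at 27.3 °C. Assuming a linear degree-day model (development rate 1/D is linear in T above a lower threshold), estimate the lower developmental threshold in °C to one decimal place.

10.7 °C

Under the model K = D·(T − T_b), so D₁·(T₁ − T_b) = D₂·(T₂ − T_b).
46.7·(15.5 − T_b) = 13.5·(27.3 − T_b)
T_b = (46.7·15.5 − 13.5·27.3) / (46.7 − 13.5) = 355.30 / 33.2 = 10.702 °C ≈ 10.7 °C.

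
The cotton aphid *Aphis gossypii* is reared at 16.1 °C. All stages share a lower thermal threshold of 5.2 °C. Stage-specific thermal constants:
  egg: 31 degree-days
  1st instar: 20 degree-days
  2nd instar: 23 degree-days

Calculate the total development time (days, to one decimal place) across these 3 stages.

6.8 days

Daily accumulation at 16.1 °C = 16.1 − 5.2 = 10.9 DD/day.
Total K = 31 + 20 + 23 = 74 DD.
Total duration = 74 / 10.9 = 6.789 ≈ 6.8 days.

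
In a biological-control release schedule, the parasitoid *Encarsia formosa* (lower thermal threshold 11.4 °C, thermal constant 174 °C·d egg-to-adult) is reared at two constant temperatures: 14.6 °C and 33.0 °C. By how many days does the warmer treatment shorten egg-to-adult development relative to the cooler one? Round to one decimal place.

46.3 days

At 14.6 °C: 174 / (14.6 − 11.4) = 174 / 3.2 = 54.375 d.
At 33.0 °C: 174 / (33.0 − 11.4) = 174 / 21.6 = 8.056 d.
Difference = |54.375 − 8.056| = 46.319 ≈ 46.3 days.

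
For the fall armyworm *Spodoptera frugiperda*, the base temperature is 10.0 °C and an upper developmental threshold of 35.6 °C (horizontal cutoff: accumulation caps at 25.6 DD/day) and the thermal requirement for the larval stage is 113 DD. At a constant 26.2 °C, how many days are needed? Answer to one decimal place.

Daily accumulation = 26.2 − 10.0 = 16.2 DD/day.
Duration = 113 / 16.2 = 6.975 ≈ 7.0 days.

7.0 days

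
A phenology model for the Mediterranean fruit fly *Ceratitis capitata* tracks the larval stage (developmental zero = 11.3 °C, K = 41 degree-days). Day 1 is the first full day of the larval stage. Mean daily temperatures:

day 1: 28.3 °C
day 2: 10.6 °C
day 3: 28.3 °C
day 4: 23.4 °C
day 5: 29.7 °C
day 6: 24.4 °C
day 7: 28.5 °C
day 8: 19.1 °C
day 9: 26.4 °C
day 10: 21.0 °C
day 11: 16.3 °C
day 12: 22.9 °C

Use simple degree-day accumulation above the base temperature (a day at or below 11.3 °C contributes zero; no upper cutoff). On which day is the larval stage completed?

Daily DD above 11.3 °C: 17.0, 0.0, 17.0, 12.1, 18.4, 13.1, 17.2, 7.8, 15.1, 9.7, 5.0, 11.6.
Cumulative: 17.0, 17.0, 34.0, 46.1, 64.5, 77.6, 94.8, 102.6, 117.7, 127.4, 132.4, 144.0.
The total first reaches 41 DD on day 4.

day 4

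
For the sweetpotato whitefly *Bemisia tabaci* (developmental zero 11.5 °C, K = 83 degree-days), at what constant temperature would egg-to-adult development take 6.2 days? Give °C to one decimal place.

Required daily accumulation = 83 / 6.2 = 13.387 DD/day.
T = T_base + 13.387 = 11.5 + 13.387 = 24.887 ≈ 24.9 °C.

24.9 °C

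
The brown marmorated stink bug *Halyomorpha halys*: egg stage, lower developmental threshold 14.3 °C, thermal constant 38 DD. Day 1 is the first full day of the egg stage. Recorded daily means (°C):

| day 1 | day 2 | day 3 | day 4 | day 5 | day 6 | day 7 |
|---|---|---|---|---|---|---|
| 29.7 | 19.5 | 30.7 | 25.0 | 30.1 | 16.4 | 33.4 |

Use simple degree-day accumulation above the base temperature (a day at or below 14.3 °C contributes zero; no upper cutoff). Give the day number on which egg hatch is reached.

day 4

Daily DD above 14.3 °C: 15.4, 5.2, 16.4, 10.7, 15.8, 2.1, 19.1.
Cumulative: 15.4, 20.6, 37.0, 47.7, 63.5, 65.6, 84.7.
The total first reaches 38 DD on day 4.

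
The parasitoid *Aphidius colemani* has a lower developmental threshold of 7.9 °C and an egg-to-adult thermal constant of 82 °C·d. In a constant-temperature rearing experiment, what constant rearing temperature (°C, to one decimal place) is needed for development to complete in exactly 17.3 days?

Required daily accumulation = 82 / 17.3 = 4.740 DD/day.
T = T_base + 4.740 = 7.9 + 4.740 = 12.640 ≈ 12.6 °C.

12.6 °C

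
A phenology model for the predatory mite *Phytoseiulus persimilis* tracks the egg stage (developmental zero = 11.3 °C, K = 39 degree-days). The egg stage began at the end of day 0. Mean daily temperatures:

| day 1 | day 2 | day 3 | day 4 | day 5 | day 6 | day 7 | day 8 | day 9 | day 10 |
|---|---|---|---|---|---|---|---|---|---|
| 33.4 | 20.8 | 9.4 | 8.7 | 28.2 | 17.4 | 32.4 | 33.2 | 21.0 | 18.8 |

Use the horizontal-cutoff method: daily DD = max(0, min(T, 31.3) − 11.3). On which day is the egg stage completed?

Daily DD above 11.3 °C (capped at 20.0): 20.0, 9.5, 0.0, 0.0, 16.9, 6.1, 20.0, 20.0, 9.7, 7.5.
Cumulative: 20.0, 29.5, 29.5, 29.5, 46.4, 52.5, 72.5, 92.5, 102.2, 109.7.
The total first reaches 39 DD on day 5.

day 5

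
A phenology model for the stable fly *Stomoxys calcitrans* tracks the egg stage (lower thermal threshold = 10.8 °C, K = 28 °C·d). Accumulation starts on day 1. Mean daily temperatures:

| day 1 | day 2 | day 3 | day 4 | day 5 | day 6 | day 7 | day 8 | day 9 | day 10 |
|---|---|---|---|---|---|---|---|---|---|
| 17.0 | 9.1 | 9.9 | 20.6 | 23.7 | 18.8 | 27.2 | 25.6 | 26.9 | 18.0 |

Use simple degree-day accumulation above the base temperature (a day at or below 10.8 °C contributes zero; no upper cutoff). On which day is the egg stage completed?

day 5

Daily DD above 10.8 °C: 6.2, 0.0, 0.0, 9.8, 12.9, 8.0, 16.4, 14.8, 16.1, 7.2.
Cumulative: 6.2, 6.2, 6.2, 16.0, 28.9, 36.9, 53.3, 68.1, 84.2, 91.4.
The total first reaches 28 DD on day 5.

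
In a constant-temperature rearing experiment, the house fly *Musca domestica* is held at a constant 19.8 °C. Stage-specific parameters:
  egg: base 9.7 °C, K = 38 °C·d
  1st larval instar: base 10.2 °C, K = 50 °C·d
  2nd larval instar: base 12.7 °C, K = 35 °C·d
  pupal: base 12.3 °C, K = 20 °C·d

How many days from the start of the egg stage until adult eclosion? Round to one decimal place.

egg: 38 / (19.8 − 9.7) = 38 / 10.1 = 3.762 d.
1st larval instar: 50 / (19.8 − 10.2) = 50 / 9.6 = 5.208 d.
2nd larval instar: 35 / (19.8 − 12.7) = 35 / 7.1 = 4.930 d.
pupal: 20 / (19.8 − 12.3) = 20 / 7.5 = 2.667 d.
Sum = 16.567 ≈ 16.6 days.

16.6 days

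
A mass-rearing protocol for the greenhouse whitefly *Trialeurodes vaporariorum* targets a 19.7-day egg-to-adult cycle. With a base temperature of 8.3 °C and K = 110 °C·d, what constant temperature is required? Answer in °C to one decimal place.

Required daily accumulation = 110 / 19.7 = 5.584 DD/day.
T = T_base + 5.584 = 8.3 + 5.584 = 13.884 ≈ 13.9 °C.

13.9 °C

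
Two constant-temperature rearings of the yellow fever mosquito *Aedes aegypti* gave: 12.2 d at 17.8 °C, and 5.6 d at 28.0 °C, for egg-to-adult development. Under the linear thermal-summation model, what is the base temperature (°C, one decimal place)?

9.1 °C

Under the model K = D·(T − T_b), so D₁·(T₁ − T_b) = D₂·(T₂ − T_b).
12.2·(17.8 − T_b) = 5.6·(28.0 − T_b)
T_b = (12.2·17.8 − 5.6·28.0) / (12.2 − 5.6) = 60.36 / 6.6 = 9.145 °C ≈ 9.1 °C.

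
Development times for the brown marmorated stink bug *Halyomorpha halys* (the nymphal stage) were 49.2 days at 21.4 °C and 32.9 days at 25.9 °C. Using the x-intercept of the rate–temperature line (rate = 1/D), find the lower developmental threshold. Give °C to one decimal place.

12.3 °C

Under the model K = D·(T − T_b), so D₁·(T₁ − T_b) = D₂·(T₂ − T_b).
49.2·(21.4 − T_b) = 32.9·(25.9 − T_b)
T_b = (49.2·21.4 − 32.9·25.9) / (49.2 − 32.9) = 200.77 / 16.3 = 12.317 °C ≈ 12.3 °C.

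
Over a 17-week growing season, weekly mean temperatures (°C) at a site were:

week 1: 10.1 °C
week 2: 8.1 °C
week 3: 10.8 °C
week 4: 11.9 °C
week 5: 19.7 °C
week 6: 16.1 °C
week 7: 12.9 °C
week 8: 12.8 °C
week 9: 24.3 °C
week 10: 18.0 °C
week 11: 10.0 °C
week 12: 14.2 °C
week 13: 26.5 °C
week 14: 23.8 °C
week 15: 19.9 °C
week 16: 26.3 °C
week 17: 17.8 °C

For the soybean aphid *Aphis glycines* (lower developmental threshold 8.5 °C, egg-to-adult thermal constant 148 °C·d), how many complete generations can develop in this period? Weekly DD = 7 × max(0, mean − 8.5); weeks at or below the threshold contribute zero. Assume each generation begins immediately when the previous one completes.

Weekly DD (7 × max(0, T̄ − 8.5)): 11.2, 0.0, 16.1, 23.8, 78.4, 53.2, 30.8, 30.1, 110.6, 66.5, 10.5, 39.9, 126.0, 107.1, 79.8, 124.6, 65.1.
Season total = 973.7 DD.
Complete generations = ⌊973.7 / 148⌋ = 6.

6 generations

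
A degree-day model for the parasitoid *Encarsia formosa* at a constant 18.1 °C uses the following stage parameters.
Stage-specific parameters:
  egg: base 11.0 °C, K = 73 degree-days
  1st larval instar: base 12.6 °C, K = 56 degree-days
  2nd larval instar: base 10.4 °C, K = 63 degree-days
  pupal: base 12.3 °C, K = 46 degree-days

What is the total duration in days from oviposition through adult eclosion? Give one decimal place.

egg: 73 / (18.1 − 11.0) = 73 / 7.1 = 10.282 d.
1st larval instar: 56 / (18.1 − 12.6) = 56 / 5.5 = 10.182 d.
2nd larval instar: 63 / (18.1 − 10.4) = 63 / 7.7 = 8.182 d.
pupal: 46 / (18.1 − 12.3) = 46 / 5.8 = 7.931 d.
Sum = 36.576 ≈ 36.6 days.

36.6 days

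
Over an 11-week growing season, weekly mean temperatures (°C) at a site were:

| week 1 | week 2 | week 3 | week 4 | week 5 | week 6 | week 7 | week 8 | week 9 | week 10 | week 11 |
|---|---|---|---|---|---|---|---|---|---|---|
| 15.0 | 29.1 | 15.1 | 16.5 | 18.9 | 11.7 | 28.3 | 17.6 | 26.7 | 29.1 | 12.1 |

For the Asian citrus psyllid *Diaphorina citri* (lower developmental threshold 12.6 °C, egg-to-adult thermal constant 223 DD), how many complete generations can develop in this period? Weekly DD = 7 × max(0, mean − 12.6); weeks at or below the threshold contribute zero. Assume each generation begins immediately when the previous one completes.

2 generations

Weekly DD (7 × max(0, T̄ − 12.6)): 16.8, 115.5, 17.5, 27.3, 44.1, 0.0, 109.9, 35.0, 98.7, 115.5, 0.0.
Season total = 580.3 DD.
Complete generations = ⌊580.3 / 223⌋ = 2.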